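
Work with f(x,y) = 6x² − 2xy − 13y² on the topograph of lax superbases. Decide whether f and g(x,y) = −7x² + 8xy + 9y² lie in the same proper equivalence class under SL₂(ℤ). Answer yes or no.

D₁ = 316, D₂ = 316
river cycle of f (length 6): (6, 10, -9), (-9, 8, 7), (7, 6, -10), (-10, 14, 3), (3, 16, -5), (-5, 14, 6)
river cycle of g (length 6): (9, 10, -6), (-6, 14, 5), (5, 16, -3), (-3, 14, 10), (10, 6, -7), (-7, 8, 9)
cycles differ ⇒ inequivalent

no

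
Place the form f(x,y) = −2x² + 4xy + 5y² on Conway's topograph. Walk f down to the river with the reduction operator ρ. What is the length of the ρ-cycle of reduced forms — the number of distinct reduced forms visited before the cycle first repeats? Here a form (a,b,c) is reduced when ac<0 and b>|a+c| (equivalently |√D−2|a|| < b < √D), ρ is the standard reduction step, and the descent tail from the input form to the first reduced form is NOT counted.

D = 56, ⌊√D⌋ = 7
river: ρ → (5,6,-1)
river: ρ → (-1,6,5)
river: ρ → (5,4,-2)
river: ρ → (-2,4,5)
ρ-cycle length = 4 (tail of 0 descent steps not counted)

4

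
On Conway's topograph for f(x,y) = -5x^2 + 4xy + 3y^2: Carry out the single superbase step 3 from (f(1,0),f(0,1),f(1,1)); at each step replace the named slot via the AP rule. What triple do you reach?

start (-5,3,2) = (f(1,0),f(0,1),f(1,1))
replace slot 3: 2·((-5)+3) − 2 = -6 → (-5,3,-6)

-5,3,-6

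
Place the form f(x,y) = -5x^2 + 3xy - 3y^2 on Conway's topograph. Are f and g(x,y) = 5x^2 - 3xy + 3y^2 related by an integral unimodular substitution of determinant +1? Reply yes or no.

D₁ = -51, D₂ = -51
f is negative-definite; reduce −f:
−f: flip: (5,-3,3)→(3,3,5)
−f: reduced (well bottom): (3,3,5) with a≤c, −a<b≤a
flip sign back: reduced form of f is (-3,-3,-5)
g: flip: (5,-3,3)→(3,3,5)
g: reduced (well bottom): (3,3,5) with a≤c, −a<b≤a
reduced forms (-3, -3, -5) vs (3, 3, 5) ⇒ inequivalent

no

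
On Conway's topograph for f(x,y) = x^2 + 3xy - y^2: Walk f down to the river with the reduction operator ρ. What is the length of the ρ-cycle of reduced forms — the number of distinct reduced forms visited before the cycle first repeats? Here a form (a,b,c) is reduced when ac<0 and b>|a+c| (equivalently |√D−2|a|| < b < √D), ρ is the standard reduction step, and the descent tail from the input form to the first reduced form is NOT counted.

D = 13, ⌊√D⌋ = 3
river: ρ → (-1,3,1)
river: ρ → (1,3,-1)
ρ-cycle length = 2 (tail of 0 descent steps not counted)

2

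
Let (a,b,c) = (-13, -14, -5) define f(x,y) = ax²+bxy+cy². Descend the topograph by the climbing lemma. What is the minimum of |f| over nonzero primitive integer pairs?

translate: b→-12 (≡14 mod 26), so (13,14,5)→(13,-12,4)
flip: (13,-12,4)→(4,12,13)
translate: b→4 (≡12 mod 8), so (4,12,13)→(4,4,5)
reduced (well bottom): (4,4,5) with a≤c, −a<b≤a
well minimum |f| = |-4| = 4 (negative-definite)

4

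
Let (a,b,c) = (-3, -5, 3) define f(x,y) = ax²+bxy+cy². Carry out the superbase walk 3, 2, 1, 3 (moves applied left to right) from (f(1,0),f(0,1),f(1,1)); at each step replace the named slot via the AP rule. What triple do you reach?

start (-3,3,-5) = (f(1,0),f(0,1),f(1,1))
replace slot 3: 2·((-3)+3) − (-5) = 5 → (-3,3,5)
replace slot 2: 2·((-3)+5) − 3 = 1 → (-3,1,5)
replace slot 1: 2·(1+5) − (-3) = 15 → (15,1,5)
replace slot 3: 2·(15+1) − 5 = 27 → (15,1,27)

15,1,27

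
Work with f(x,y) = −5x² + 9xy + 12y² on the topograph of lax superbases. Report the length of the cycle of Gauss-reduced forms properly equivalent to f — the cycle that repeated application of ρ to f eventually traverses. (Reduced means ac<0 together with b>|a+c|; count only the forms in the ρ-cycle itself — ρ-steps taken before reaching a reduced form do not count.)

D = 321, ⌊√D⌋ = 17
river: ρ → (12,15,-2)
river: ρ → (-2,17,4)
river: ρ → (4,15,-6)
river: ρ → (-6,9,10)
river: ρ → (10,11,-5)
river: ρ → (-5,9,12)
ρ-cycle length = 6 (tail of 0 descent steps not counted)

6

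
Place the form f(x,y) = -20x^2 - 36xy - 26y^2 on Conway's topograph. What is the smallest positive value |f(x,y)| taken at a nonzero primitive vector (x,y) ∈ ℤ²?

translate: b→-4 (≡36 mod 40), so (20,36,26)→(20,-4,10)
flip: (20,-4,10)→(10,4,20)
reduced (well bottom): (10,4,20) with a≤c, −a<b≤a
well minimum |f| = |-10| = 10 (negative-definite)

10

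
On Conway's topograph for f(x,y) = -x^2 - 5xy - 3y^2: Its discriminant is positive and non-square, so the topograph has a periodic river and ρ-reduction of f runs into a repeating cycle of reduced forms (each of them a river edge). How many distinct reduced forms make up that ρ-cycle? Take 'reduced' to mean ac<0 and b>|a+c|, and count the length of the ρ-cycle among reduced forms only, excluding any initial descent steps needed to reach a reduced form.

D = 13, ⌊√D⌋ = 3
descent: ρ → (-3,-1,1)
descent: ρ → (1,3,-1)  [lands on river]
river: ρ → (-1,3,1)
ρ-cycle length = 2 (tail of 2 descent steps not counted)

2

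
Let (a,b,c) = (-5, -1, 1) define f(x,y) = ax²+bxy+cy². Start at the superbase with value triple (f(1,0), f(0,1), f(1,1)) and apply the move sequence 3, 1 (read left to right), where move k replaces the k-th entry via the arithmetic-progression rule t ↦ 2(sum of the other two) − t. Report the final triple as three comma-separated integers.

start (-5,1,-5) = (f(1,0),f(0,1),f(1,1))
replace slot 3: 2·((-5)+1) − (-5) = -3 → (-5,1,-3)
replace slot 1: 2·(1+(-3)) − (-5) = 1 → (1,1,-3)

1,1,-3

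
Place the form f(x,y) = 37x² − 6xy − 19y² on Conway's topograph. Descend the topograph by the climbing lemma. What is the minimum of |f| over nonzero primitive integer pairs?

descent: ρ → (-19,44,12)  [lands on river]
river: ρ → (12,52,-3)
river: ρ → (-3,50,29)
river: ρ → (29,8,-24)
river: ρ → (-24,40,13)
river: ρ → (13,38,-27)
river: ρ → (-27,16,24)
river: ρ → (24,32,-19)
closes: descent 1, river 8
min |a| on river = 3

3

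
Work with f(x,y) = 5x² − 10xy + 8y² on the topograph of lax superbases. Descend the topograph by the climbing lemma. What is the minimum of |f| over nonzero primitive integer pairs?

translate: b→0 (≡-10 mod 10), so (5,-10,8)→(5,0,3)
flip: (5,0,3)→(3,0,5)
reduced (well bottom): (3,0,5) with a≤c, −a<b≤a
well minimum = a = 3

3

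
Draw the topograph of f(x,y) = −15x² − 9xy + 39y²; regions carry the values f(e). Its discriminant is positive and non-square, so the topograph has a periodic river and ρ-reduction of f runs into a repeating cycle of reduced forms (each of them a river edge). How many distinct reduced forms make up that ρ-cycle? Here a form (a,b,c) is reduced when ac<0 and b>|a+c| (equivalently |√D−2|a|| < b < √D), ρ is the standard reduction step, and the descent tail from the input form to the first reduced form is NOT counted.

D = 2421, ⌊√D⌋ = 49
descent: ρ → (39,9,-15)
descent: ρ → (-15,21,33)  [lands on river]
river: ρ → (33,45,-3)
river: ρ → (-3,45,33)
river: ρ → (33,21,-15)
river: ρ → (-15,39,15)
river: ρ → (15,21,-33)
river: ρ → (-33,45,3)
river: ρ → (3,45,-33)
river: ρ → (-33,21,15)
river: ρ → (15,39,-15)
ρ-cycle length = 10 (tail of 2 descent steps not counted)

10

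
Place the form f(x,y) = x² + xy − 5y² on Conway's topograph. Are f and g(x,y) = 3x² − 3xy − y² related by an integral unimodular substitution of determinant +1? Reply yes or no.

D₁ = 21, D₂ = 21
river cycle of f (length 2): (1, 3, -3), (-3, 3, 1)
river cycle of g (length 2): (-1, 3, 3), (3, 3, -1)
cycles differ ⇒ inequivalent

no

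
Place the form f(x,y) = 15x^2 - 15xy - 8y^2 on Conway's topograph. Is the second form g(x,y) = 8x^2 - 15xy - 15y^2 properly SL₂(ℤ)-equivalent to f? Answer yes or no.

D₁ = 705, D₂ = 705
river cycle of f (length 14): (-8, 15, 15), (15, 15, -8), (-8, 17, 13), (13, 9, -12), (-12, 15, 10), (10, 25, -2), (-2, 23, 22), (22, 21, -3), (-3, 21, 22), (22, 23, -2), … (4 more)
river cycle of g (length 14): (-15, 15, 8), (8, 17, -13), (-13, 9, 12), (12, 15, -10), (-10, 25, 2), (2, 23, -22), (-22, 21, 3), (3, 21, -22), (-22, 23, 2), (2, 25, -10), … (4 more)
cycles differ ⇒ inequivalent

no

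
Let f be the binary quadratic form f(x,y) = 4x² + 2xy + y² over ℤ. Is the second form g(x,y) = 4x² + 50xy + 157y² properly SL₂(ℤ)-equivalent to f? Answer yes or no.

D₁ = -12, D₂ = -12
f: flip: (4,2,1)→(1,-2,4)
f: translate: b→0 (≡-2 mod 2), so (1,-2,4)→(1,0,3)
f: reduced (well bottom): (1,0,3) with a≤c, −a<b≤a
g: translate: b→2 (≡50 mod 8), so (4,50,157)→(4,2,1)
g: flip: (4,2,1)→(1,-2,4)
g: translate: b→0 (≡-2 mod 2), so (1,-2,4)→(1,0,3)
g: reduced (well bottom): (1,0,3) with a≤c, −a<b≤a
reduced forms (1, 0, 3) vs (1, 0, 3) ⇒ equivalent

yes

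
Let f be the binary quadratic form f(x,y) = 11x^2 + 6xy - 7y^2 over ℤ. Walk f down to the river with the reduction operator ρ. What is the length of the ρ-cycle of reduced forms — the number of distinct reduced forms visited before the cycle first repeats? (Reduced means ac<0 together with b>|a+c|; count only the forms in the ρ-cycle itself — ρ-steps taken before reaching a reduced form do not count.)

D = 344, ⌊√D⌋ = 18
river: ρ → (-7,8,10)
river: ρ → (10,12,-5)
river: ρ → (-5,18,1)
river: ρ → (1,18,-5)
river: ρ → (-5,12,10)
river: ρ → (10,8,-7)
river: ρ → (-7,6,11)
river: ρ → (11,16,-2)
river: ρ → (-2,16,11)
river: ρ → (11,6,-7)
ρ-cycle length = 10 (tail of 0 descent steps not counted)

10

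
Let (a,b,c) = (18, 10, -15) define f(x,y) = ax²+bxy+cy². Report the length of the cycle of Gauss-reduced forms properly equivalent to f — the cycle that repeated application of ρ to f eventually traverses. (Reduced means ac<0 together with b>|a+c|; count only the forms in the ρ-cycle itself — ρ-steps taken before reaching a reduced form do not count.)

D = 1180, ⌊√D⌋ = 34
river: ρ → (-15,20,13)
river: ρ → (13,32,-3)
river: ρ → (-3,34,2)
river: ρ → (2,34,-3)
river: ρ → (-3,32,13)
river: ρ → (13,20,-15)
river: ρ → (-15,10,18)
river: ρ → (18,26,-7)
river: ρ → (-7,30,10)
river: ρ → (10,30,-7)
river: ρ → (-7,26,18)
river: ρ → (18,10,-15)
ρ-cycle length = 12 (tail of 0 descent steps not counted)

12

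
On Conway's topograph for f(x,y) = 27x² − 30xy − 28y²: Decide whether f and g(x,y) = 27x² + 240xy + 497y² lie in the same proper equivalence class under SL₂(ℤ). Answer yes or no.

D₁ = 3924, D₂ = 3924
river cycle of f (length 30): (-28, 30, 27), (27, 24, -31), (-31, 38, 20), (20, 42, -27), (-27, 12, 35), (35, 58, -4), (-4, 62, 5), (5, 58, -28), (-28, 54, 9), (9, 54, -28), … (20 more)
river cycle of g (length 30): (27, 24, -31), (-31, 38, 20), (20, 42, -27), (-27, 12, 35), (35, 58, -4), (-4, 62, 5), (5, 58, -28), (-28, 54, 9), (9, 54, -28), (-28, 58, 5), … (20 more)
cycles coincide ⇒ equivalent

yes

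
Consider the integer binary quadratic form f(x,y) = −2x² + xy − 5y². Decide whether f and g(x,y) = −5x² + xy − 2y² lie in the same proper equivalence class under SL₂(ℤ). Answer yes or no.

D₁ = -39, D₂ = -39
f is negative-definite; reduce −f:
−f: reduced (well bottom): (2,-1,5) with a≤c, −a<b≤a
flip sign back: reduced form of f is (-2,1,-5)
g is negative-definite; reduce −g:
−g: flip: (5,-1,2)→(2,1,5)
−g: reduced (well bottom): (2,1,5) with a≤c, −a<b≤a
flip sign back: reduced form of g is (-2,-1,-5)
reduced forms (-2, 1, -5) vs (-2, -1, -5) ⇒ inequivalent

no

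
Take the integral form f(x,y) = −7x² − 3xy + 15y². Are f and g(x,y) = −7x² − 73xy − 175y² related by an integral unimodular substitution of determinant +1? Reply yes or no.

D₁ = 429, D₂ = 429
river cycle of f (length 6): (-7, 11, 11), (11, 11, -7), (-7, 17, 5), (5, 13, -13), (-13, 13, 5), (5, 17, -7)
river cycle of g (length 6): (-7, 11, 11), (11, 11, -7), (-7, 17, 5), (5, 13, -13), (-13, 13, 5), (5, 17, -7)
cycles coincide ⇒ equivalent

yes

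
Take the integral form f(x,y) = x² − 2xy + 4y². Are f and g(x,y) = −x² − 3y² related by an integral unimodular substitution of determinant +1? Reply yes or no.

D₁ = -12, D₂ = -12
f: translate: b→0 (≡-2 mod 2), so (1,-2,4)→(1,0,3)
f: reduced (well bottom): (1,0,3) with a≤c, −a<b≤a
g is negative-definite; reduce −g:
−g: reduced (well bottom): (1,0,3) with a≤c, −a<b≤a
flip sign back: reduced form of g is (-1,0,-3)
reduced forms (1, 0, 3) vs (-1, 0, -3) ⇒ inequivalent

no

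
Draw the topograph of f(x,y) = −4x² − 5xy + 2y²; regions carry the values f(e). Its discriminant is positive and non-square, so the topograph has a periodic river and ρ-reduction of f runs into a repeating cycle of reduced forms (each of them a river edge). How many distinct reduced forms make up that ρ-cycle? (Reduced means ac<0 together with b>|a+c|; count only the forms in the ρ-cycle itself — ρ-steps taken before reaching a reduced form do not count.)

D = 57, ⌊√D⌋ = 7
descent: ρ → (2,5,-4)  [lands on river]
river: ρ → (-4,3,3)
river: ρ → (3,3,-4)
river: ρ → (-4,5,2)
river: ρ → (2,7,-1)
river: ρ → (-1,7,2)
ρ-cycle length = 6 (tail of 1 descent step not counted)

6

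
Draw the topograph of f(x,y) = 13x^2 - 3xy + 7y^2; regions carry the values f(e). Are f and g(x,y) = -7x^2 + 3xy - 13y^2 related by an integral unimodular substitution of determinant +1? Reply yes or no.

D₁ = -355, D₂ = -355
f: flip: (13,-3,7)→(7,3,13)
f: reduced (well bottom): (7,3,13) with a≤c, −a<b≤a
g is negative-definite; reduce −g:
−g: reduced (well bottom): (7,-3,13) with a≤c, −a<b≤a
flip sign back: reduced form of g is (-7,3,-13)
reduced forms (7, 3, 13) vs (-7, 3, -13) ⇒ inequivalent

no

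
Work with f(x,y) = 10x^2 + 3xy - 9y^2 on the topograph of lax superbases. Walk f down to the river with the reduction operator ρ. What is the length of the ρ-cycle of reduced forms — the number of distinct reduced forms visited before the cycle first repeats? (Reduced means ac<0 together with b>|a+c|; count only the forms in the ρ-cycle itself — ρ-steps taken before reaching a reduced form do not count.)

D = 369, ⌊√D⌋ = 19
river: ρ → (-9,15,4)
river: ρ → (4,17,-5)
river: ρ → (-5,13,10)
river: ρ → (10,7,-8)
river: ρ → (-8,9,9)
river: ρ → (9,9,-8)
river: ρ → (-8,7,10)
river: ρ → (10,13,-5)
river: ρ → (-5,17,4)
river: ρ → (4,15,-9)
river: ρ → (-9,3,10)
river: ρ → (10,17,-2)
river: ρ → (-2,19,1)
river: ρ → (1,19,-2)
river: ρ → (-2,17,10)
river: ρ → (10,3,-9)
ρ-cycle length = 16 (tail of 0 descent steps not counted)

16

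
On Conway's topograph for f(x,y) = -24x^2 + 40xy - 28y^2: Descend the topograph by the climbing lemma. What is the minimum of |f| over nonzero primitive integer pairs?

translate: b→8 (≡-40 mod 48), so (24,-40,28)→(24,8,12)
flip: (24,8,12)→(12,-8,24)
reduced (well bottom): (12,-8,24) with a≤c, −a<b≤a
well minimum |f| = |-12| = 12 (negative-definite)

12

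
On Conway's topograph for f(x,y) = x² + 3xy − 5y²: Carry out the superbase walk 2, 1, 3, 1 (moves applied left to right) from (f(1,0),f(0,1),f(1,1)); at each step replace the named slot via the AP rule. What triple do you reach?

start (1,-5,-1) = (f(1,0),f(0,1),f(1,1))
replace slot 2: 2·(1+(-1)) − (-5) = 5 → (1,5,-1)
replace slot 1: 2·(5+(-1)) − 1 = 7 → (7,5,-1)
replace slot 3: 2·(7+5) − (-1) = 25 → (7,5,25)
replace slot 1: 2·(5+25) − 7 = 53 → (53,5,25)

53,5,25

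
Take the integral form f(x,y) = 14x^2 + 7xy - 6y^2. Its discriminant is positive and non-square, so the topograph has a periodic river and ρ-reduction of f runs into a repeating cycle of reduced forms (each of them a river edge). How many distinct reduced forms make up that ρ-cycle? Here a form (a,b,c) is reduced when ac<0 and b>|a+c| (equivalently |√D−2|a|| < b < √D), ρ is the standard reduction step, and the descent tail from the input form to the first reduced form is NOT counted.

D = 385, ⌊√D⌋ = 19
descent: ρ → (-6,17,4)  [lands on river]
river: ρ → (4,15,-10)
river: ρ → (-10,5,9)
river: ρ → (9,13,-6)
river: ρ → (-6,11,11)
river: ρ → (11,11,-6)
river: ρ → (-6,13,9)
river: ρ → (9,5,-10)
river: ρ → (-10,15,4)
river: ρ → (4,17,-6)
river: ρ → (-6,19,1)
river: ρ → (1,19,-6)
ρ-cycle length = 12 (tail of 1 descent step not counted)

12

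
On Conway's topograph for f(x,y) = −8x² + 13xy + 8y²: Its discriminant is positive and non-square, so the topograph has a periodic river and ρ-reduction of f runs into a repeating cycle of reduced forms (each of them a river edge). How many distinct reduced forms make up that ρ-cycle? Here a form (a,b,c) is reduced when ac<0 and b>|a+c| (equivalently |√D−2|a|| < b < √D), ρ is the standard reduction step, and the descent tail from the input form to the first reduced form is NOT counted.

D = 425, ⌊√D⌋ = 20
river: ρ → (8,19,-2)
river: ρ → (-2,17,17)
river: ρ → (17,17,-2)
river: ρ → (-2,19,8)
river: ρ → (8,13,-8)
river: ρ → (-8,19,2)
river: ρ → (2,17,-17)
river: ρ → (-17,17,2)
river: ρ → (2,19,-8)
river: ρ → (-8,13,8)
ρ-cycle length = 10 (tail of 0 descent steps not counted)

10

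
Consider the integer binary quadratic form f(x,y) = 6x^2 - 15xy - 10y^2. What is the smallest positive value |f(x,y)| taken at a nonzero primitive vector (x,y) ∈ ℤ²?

descent: ρ → (-10,15,6)  [lands on river]
river: ρ → (6,21,-1)
river: ρ → (-1,21,6)
river: ρ → (6,15,-10)
river: ρ → (-10,5,11)
river: ρ → (11,17,-4)
river: ρ → (-4,15,15)
river: ρ → (15,15,-4)
river: ρ → (-4,17,11)
river: ρ → (11,5,-10)
closes: descent 1, river 10
min |a| on river = 1

1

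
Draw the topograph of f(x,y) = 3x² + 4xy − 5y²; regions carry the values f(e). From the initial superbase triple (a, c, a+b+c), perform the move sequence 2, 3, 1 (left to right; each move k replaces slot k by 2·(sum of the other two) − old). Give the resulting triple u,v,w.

start (3,-5,2) = (f(1,0),f(0,1),f(1,1))
replace slot 2: 2·(3+2) − (-5) = 15 → (3,15,2)
replace slot 3: 2·(3+15) − 2 = 34 → (3,15,34)
replace slot 1: 2·(15+34) − 3 = 95 → (95,15,34)

95,15,34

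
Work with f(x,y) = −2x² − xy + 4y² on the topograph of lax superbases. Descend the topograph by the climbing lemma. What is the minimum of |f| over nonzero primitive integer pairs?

descent: ρ → (4,1,-2)
descent: ρ → (-2,3,3)  [lands on river]
river: ρ → (3,3,-2)
river: ρ → (-2,5,1)
river: ρ → (1,5,-2)
closes: descent 2, river 4
min |a| on river = 1

1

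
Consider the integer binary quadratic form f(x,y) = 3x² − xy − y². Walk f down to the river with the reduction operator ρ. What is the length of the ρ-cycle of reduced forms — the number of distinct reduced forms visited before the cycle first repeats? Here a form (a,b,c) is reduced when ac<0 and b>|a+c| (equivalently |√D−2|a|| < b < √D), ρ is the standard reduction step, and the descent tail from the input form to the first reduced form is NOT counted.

D = 13, ⌊√D⌋ = 3
descent: ρ → (-1,3,1)  [lands on river]
river: ρ → (1,3,-1)
ρ-cycle length = 2 (tail of 1 descent step not counted)

2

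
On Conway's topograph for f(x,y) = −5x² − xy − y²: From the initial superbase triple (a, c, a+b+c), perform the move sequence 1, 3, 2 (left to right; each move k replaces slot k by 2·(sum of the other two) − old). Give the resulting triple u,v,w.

start (-5,-1,-7) = (f(1,0),f(0,1),f(1,1))
replace slot 1: 2·((-1)+(-7)) − (-5) = -11 → (-11,-1,-7)
replace slot 3: 2·((-11)+(-1)) − (-7) = -17 → (-11,-1,-17)
replace slot 2: 2·((-11)+(-17)) − (-1) = -55 → (-11,-55,-17)

-11,-55,-17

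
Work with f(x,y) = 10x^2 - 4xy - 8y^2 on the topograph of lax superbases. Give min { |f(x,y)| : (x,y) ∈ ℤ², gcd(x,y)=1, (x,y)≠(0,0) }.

descent: ρ → (-8,4,10)  [lands on river]
river: ρ → (10,16,-2)
river: ρ → (-2,16,10)
river: ρ → (10,4,-8)
river: ρ → (-8,12,6)
river: ρ → (6,12,-8)
closes: descent 1, river 6
min |a| on river = 2

2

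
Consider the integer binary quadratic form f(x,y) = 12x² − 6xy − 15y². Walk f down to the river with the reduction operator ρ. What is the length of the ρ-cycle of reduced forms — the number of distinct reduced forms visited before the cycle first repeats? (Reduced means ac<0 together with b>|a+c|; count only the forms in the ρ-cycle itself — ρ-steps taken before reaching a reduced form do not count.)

D = 756, ⌊√D⌋ = 27
descent: ρ → (-15,6,12)  [lands on river]
river: ρ → (12,18,-9)
river: ρ → (-9,18,12)
river: ρ → (12,6,-15)
river: ρ → (-15,24,3)
river: ρ → (3,24,-15)
ρ-cycle length = 6 (tail of 1 descent step not counted)

6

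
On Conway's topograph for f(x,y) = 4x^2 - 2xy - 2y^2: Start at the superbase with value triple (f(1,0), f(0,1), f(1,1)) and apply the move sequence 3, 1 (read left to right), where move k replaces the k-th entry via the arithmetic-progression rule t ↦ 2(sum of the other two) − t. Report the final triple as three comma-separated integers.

start (4,-2,0) = (f(1,0),f(0,1),f(1,1))
replace slot 3: 2·(4+(-2)) − 0 = 4 → (4,-2,4)
replace slot 1: 2·((-2)+4) − 4 = 0 → (0,-2,4)

0,-2,4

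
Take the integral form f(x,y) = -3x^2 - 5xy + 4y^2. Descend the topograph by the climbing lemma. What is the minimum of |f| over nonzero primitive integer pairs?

descent: ρ → (4,5,-3)  [lands on river]
river: ρ → (-3,7,2)
river: ρ → (2,5,-6)
river: ρ → (-6,7,1)
river: ρ → (1,7,-6)
river: ρ → (-6,5,2)
river: ρ → (2,7,-3)
river: ρ → (-3,5,4)
river: ρ → (4,3,-4)
river: ρ → (-4,5,3)
river: ρ → (3,7,-2)
river: ρ → (-2,5,6)
river: ρ → (6,7,-1)
river: ρ → (-1,7,6)
river: ρ → (6,5,-2)
river: ρ → (-2,7,3)
river: ρ → (3,5,-4)
river: ρ → (-4,3,4)
closes: descent 1, river 18
min |a| on river = 1

1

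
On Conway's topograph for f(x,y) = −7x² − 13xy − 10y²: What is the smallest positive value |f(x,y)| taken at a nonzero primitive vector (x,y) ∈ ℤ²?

translate: b→-1 (≡13 mod 14), so (7,13,10)→(7,-1,4)
flip: (7,-1,4)→(4,1,7)
reduced (well bottom): (4,1,7) with a≤c, −a<b≤a
well minimum |f| = |-4| = 4 (negative-definite)

4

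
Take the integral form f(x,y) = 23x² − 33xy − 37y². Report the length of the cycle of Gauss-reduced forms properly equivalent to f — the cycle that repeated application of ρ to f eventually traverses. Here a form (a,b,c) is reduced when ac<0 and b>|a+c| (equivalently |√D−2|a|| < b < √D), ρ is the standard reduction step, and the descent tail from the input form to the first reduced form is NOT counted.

D = 4493, ⌊√D⌋ = 67
descent: ρ → (-37,33,23)  [lands on river]
river: ρ → (23,59,-11)
river: ρ → (-11,51,43)
river: ρ → (43,35,-19)
river: ρ → (-19,41,37)
river: ρ → (37,33,-23)
river: ρ → (-23,59,11)
river: ρ → (11,51,-43)
river: ρ → (-43,35,19)
river: ρ → (19,41,-37)
ρ-cycle length = 10 (tail of 1 descent step not counted)

10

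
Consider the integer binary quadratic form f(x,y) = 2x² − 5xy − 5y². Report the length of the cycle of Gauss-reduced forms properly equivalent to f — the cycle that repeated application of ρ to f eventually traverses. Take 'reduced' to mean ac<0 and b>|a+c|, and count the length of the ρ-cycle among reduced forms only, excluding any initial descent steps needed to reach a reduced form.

D = 65, ⌊√D⌋ = 8
descent: ρ → (-5,5,2)  [lands on river]
river: ρ → (2,7,-2)
river: ρ → (-2,5,5)
river: ρ → (5,5,-2)
river: ρ → (-2,7,2)
river: ρ → (2,5,-5)
ρ-cycle length = 6 (tail of 1 descent step not counted)

6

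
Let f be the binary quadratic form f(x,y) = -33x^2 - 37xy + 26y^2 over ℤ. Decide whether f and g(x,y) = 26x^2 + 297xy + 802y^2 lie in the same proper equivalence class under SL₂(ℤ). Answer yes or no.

D₁ = 4801, D₂ = 4801
river cycle of f (length 202): (26, 37, -33), (-33, 29, 30), (30, 31, -32), (-32, 33, 29), (29, 25, -36), (-36, 47, 18), (18, 61, -15), (-15, 59, 22), (22, 29, -45), (-45, 61, 6), … (192 more)
river cycle of g (length 202): (26, 37, -33), (-33, 29, 30), (30, 31, -32), (-32, 33, 29), (29, 25, -36), (-36, 47, 18), (18, 61, -15), (-15, 59, 22), (22, 29, -45), (-45, 61, 6), … (192 more)
cycles coincide ⇒ equivalent

yes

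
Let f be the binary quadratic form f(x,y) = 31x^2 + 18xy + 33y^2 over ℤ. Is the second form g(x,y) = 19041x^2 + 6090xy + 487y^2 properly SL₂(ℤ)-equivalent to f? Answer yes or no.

D₁ = -3768, D₂ = -3768
f: reduced (well bottom): (31,18,33) with a≤c, −a<b≤a
g: flip: (19041,6090,487)→(487,-6090,19041)
g: translate: b→-246 (≡-6090 mod 974), so (487,-6090,19041)→(487,-246,33)
g: flip: (487,-246,33)→(33,246,487)
g: translate: b→-18 (≡246 mod 66), so (33,246,487)→(33,-18,31)
g: flip: (33,-18,31)→(31,18,33)
g: reduced (well bottom): (31,18,33) with a≤c, −a<b≤a
reduced forms (31, 18, 33) vs (31, 18, 33) ⇒ equivalent

yes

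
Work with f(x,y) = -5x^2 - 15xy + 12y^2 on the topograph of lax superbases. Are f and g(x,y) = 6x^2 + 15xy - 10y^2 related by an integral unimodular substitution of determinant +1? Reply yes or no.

D₁ = 465, D₂ = 465
river cycle of f (length 10): (12, 15, -5), (-5, 15, 12), (12, 9, -8), (-8, 7, 13), (13, 19, -2), (-2, 21, 3), (3, 21, -2), (-2, 19, 13), (13, 7, -8), (-8, 9, 12)
river cycle of g (length 10): (-10, 5, 11), (11, 17, -4), (-4, 15, 15), (15, 15, -4), (-4, 17, 11), (11, 5, -10), (-10, 15, 6), (6, 21, -1), (-1, 21, 6), (6, 15, -10)
cycles differ ⇒ inequivalent

no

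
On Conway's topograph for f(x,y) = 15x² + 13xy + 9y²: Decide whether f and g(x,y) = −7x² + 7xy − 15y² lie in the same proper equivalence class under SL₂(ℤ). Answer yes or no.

D₁ = -371, D₂ = -371
f: flip: (15,13,9)→(9,-13,15)
f: translate: b→5 (≡-13 mod 18), so (9,-13,15)→(9,5,11)
f: reduced (well bottom): (9,5,11) with a≤c, −a<b≤a
g is negative-definite; reduce −g:
−g: translate: b→7 (≡-7 mod 14), so (7,-7,15)→(7,7,15)
−g: reduced (well bottom): (7,7,15) with a≤c, −a<b≤a
flip sign back: reduced form of g is (-7,-7,-15)
reduced forms (9, 5, 11) vs (-7, -7, -15) ⇒ inequivalent

no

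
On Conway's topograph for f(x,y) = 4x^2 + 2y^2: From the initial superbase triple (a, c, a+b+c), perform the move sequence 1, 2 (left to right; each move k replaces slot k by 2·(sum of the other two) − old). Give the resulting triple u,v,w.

start (4,2,6) = (f(1,0),f(0,1),f(1,1))
replace slot 1: 2·(2+6) − 4 = 12 → (12,2,6)
replace slot 2: 2·(12+6) − 2 = 34 → (12,34,6)

12,34,6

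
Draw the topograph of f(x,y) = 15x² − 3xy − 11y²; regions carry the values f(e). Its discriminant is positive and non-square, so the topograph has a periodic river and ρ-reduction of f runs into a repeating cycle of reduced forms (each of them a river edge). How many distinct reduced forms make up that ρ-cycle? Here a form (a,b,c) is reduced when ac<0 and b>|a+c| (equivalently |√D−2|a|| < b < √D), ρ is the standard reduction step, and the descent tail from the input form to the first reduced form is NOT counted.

D = 669, ⌊√D⌋ = 25
descent: ρ → (-11,25,1)  [lands on river]
river: ρ → (1,25,-11)
river: ρ → (-11,19,7)
river: ρ → (7,23,-5)
river: ρ → (-5,17,19)
river: ρ → (19,21,-3)
river: ρ → (-3,21,19)
river: ρ → (19,17,-5)
river: ρ → (-5,23,7)
river: ρ → (7,19,-11)
ρ-cycle length = 10 (tail of 1 descent step not counted)

10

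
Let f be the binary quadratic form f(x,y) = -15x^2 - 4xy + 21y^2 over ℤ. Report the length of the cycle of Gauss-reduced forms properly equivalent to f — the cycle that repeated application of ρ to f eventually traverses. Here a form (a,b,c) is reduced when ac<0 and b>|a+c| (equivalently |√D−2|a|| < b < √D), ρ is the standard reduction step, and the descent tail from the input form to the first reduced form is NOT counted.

D = 1276, ⌊√D⌋ = 35
descent: ρ → (21,4,-15)
descent: ρ → (-15,26,10)  [lands on river]
river: ρ → (10,34,-3)
river: ρ → (-3,32,21)
river: ρ → (21,10,-14)
river: ρ → (-14,18,17)
river: ρ → (17,16,-15)
river: ρ → (-15,14,18)
river: ρ → (18,22,-11)
river: ρ → (-11,22,18)
river: ρ → (18,14,-15)
river: ρ → (-15,16,17)
river: ρ → (17,18,-14)
river: ρ → (-14,10,21)
river: ρ → (21,32,-3)
river: ρ → (-3,34,10)
river: ρ → (10,26,-15)
river: ρ → (-15,34,2)
river: ρ → (2,34,-15)
ρ-cycle length = 18 (tail of 2 descent steps not counted)

18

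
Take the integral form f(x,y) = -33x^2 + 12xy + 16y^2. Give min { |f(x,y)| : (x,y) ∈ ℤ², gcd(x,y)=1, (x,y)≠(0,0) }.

descent: ρ → (16,20,-29)  [lands on river]
river: ρ → (-29,38,7)
river: ρ → (7,46,-5)
river: ρ → (-5,44,16)
closes: descent 1, river 4
min |a| on river = 5

5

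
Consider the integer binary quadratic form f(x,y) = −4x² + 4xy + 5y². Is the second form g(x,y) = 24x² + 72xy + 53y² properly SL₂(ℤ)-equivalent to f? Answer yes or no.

D₁ = 96, D₂ = 96
river cycle of f (length 4): (5, 6, -3), (-3, 6, 5), (5, 4, -4), (-4, 4, 5)
river cycle of g (length 4): (5, 6, -3), (-3, 6, 5), (5, 4, -4), (-4, 4, 5)
cycles coincide ⇒ equivalent

yes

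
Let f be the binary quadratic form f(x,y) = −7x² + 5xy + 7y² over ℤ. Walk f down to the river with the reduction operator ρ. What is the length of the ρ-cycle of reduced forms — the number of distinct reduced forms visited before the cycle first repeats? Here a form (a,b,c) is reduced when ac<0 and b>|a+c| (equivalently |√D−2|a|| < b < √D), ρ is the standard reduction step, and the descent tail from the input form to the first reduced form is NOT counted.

D = 221, ⌊√D⌋ = 14
river: ρ → (7,9,-5)
river: ρ → (-5,11,5)
river: ρ → (5,9,-7)
river: ρ → (-7,5,7)
ρ-cycle length = 4 (tail of 0 descent steps not counted)

4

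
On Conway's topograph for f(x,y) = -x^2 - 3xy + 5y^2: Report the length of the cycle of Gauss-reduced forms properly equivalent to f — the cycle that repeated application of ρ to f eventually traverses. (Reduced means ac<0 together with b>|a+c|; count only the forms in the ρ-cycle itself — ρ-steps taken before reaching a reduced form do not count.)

D = 29, ⌊√D⌋ = 5
descent: ρ → (5,3,-1)
descent: ρ → (-1,5,1)  [lands on river]
river: ρ → (1,5,-1)
ρ-cycle length = 2 (tail of 2 descent steps not counted)

2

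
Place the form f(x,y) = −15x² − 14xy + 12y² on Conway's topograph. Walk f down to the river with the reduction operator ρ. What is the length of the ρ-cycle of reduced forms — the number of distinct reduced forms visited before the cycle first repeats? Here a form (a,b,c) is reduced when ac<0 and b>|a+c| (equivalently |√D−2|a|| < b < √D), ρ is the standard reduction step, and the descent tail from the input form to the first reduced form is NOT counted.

D = 916, ⌊√D⌋ = 30
descent: ρ → (12,14,-15)  [lands on river]
river: ρ → (-15,16,11)
river: ρ → (11,28,-3)
river: ρ → (-3,26,20)
river: ρ → (20,14,-9)
river: ρ → (-9,22,12)
river: ρ → (12,26,-5)
river: ρ → (-5,24,17)
river: ρ → (17,10,-12)
river: ρ → (-12,14,15)
river: ρ → (15,16,-11)
river: ρ → (-11,28,3)
river: ρ → (3,26,-20)
river: ρ → (-20,14,9)
river: ρ → (9,22,-12)
river: ρ → (-12,26,5)
river: ρ → (5,24,-17)
river: ρ → (-17,10,12)
ρ-cycle length = 18 (tail of 1 descent step not counted)

18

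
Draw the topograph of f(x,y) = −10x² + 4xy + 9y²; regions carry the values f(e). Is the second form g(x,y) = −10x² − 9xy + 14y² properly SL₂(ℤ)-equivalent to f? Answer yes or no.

D₁ = 376, D₂ = 641
discriminants differ ⇒ not SL₂(ℤ)-equivalent

no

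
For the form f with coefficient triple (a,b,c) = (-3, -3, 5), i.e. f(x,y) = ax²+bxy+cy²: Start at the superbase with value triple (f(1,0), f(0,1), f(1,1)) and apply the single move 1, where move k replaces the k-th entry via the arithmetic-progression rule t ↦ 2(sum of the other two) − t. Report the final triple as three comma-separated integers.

start (-3,5,-1) = (f(1,0),f(0,1),f(1,1))
replace slot 1: 2·(5+(-1)) − (-3) = 11 → (11,5,-1)

11,5,-1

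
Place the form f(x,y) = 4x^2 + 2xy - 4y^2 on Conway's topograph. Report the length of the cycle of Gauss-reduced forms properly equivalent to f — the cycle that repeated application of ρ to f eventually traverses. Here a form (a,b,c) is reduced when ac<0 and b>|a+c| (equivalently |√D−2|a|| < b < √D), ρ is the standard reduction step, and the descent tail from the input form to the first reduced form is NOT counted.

D = 68, ⌊√D⌋ = 8
river: ρ → (-4,6,2)
river: ρ → (2,6,-4)
river: ρ → (-4,2,4)
river: ρ → (4,6,-2)
river: ρ → (-2,6,4)
river: ρ → (4,2,-4)
ρ-cycle length = 6 (tail of 0 descent steps not counted)

6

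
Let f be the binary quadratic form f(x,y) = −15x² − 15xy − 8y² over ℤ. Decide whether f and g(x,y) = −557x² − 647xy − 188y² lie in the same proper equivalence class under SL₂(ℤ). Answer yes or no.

D₁ = -255, D₂ = -255
f is negative-definite; reduce −f:
−f: flip: (15,15,8)→(8,-15,15)
−f: translate: b→1 (≡-15 mod 16), so (8,-15,15)→(8,1,8)
−f: reduced (well bottom): (8,1,8) with a≤c, −a<b≤a
flip sign back: reduced form of f is (-8,-1,-8)
g is negative-definite; reduce −g:
−g: translate: b→-467 (≡647 mod 1114), so (557,647,188)→(557,-467,98)
−g: flip: (557,-467,98)→(98,467,557)
−g: translate: b→75 (≡467 mod 196), so (98,467,557)→(98,75,15)
−g: flip: (98,75,15)→(15,-75,98)
−g: translate: b→15 (≡-75 mod 30), so (15,-75,98)→(15,15,8)
−g: flip: (15,15,8)→(8,-15,15)
−g: translate: b→1 (≡-15 mod 16), so (8,-15,15)→(8,1,8)
−g: reduced (well bottom): (8,1,8) with a≤c, −a<b≤a
flip sign back: reduced form of g is (-8,-1,-8)
reduced forms (-8, -1, -8) vs (-8, -1, -8) ⇒ equivalent

yes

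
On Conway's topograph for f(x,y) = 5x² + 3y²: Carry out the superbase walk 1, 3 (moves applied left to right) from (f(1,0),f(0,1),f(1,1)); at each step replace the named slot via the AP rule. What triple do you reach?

start (5,3,8) = (f(1,0),f(0,1),f(1,1))
replace slot 1: 2·(3+8) − 5 = 17 → (17,3,8)
replace slot 3: 2·(17+3) − 8 = 32 → (17,3,32)

17,3,32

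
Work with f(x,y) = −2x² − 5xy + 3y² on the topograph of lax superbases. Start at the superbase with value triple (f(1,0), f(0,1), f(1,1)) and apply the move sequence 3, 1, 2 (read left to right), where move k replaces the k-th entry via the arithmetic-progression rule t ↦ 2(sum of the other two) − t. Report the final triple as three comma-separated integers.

start (-2,3,-4) = (f(1,0),f(0,1),f(1,1))
replace slot 3: 2·((-2)+3) − (-4) = 6 → (-2,3,6)
replace slot 1: 2·(3+6) − (-2) = 20 → (20,3,6)
replace slot 2: 2·(20+6) − 3 = 49 → (20,49,6)

20,49,6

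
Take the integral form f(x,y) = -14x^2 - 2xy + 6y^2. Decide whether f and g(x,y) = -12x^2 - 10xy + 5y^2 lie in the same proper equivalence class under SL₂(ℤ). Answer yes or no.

D₁ = 340, D₂ = 340
river cycle of f (length 6): (6, 14, -6), (-6, 10, 10), (10, 10, -6), (-6, 14, 6), (6, 10, -10), (-10, 10, 6)
river cycle of g (length 14): (5, 10, -12), (-12, 14, 3), (3, 16, -7), (-7, 12, 7), (7, 16, -3), (-3, 14, 12), (12, 10, -5), (-5, 10, 12), (12, 14, -3), (-3, 16, 7), … (4 more)
cycles differ ⇒ inequivalent

no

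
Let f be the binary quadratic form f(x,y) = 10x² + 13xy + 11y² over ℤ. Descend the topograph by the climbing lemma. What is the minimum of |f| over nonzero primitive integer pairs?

translate: b→-7 (≡13 mod 20), so (10,13,11)→(10,-7,8)
flip: (10,-7,8)→(8,7,10)
reduced (well bottom): (8,7,10) with a≤c, −a<b≤a
well minimum = a = 8

8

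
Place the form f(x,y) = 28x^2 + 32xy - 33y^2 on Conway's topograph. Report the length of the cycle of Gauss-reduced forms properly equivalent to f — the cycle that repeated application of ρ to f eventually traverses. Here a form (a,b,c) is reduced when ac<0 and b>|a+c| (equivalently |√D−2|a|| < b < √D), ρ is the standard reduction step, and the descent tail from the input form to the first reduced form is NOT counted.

D = 4720, ⌊√D⌋ = 68
river: ρ → (-33,34,27)
river: ρ → (27,20,-40)
river: ρ → (-40,60,7)
river: ρ → (7,66,-13)
river: ρ → (-13,64,12)
river: ρ → (12,56,-33)
river: ρ → (-33,10,35)
river: ρ → (35,60,-8)
river: ρ → (-8,68,3)
river: ρ → (3,64,-52)
river: ρ → (-52,40,15)
river: ρ → (15,50,-37)
river: ρ → (-37,24,28)
river: ρ → (28,32,-33)
ρ-cycle length = 14 (tail of 0 descent steps not counted)

14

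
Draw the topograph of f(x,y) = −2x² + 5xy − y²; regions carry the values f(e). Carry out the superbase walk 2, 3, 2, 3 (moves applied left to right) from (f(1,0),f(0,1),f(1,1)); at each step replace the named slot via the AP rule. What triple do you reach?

start (-2,-1,2) = (f(1,0),f(0,1),f(1,1))
replace slot 2: 2·((-2)+2) − (-1) = 1 → (-2,1,2)
replace slot 3: 2·((-2)+1) − 2 = -4 → (-2,1,-4)
replace slot 2: 2·((-2)+(-4)) − 1 = -13 → (-2,-13,-4)
replace slot 3: 2·((-2)+(-13)) − (-4) = -26 → (-2,-13,-26)

-2,-13,-26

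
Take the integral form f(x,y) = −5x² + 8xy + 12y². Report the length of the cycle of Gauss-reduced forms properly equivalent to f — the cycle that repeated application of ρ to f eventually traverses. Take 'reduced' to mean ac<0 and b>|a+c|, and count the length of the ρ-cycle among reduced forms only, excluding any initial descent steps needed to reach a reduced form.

D = 304, ⌊√D⌋ = 17
river: ρ → (12,16,-1)
river: ρ → (-1,16,12)
river: ρ → (12,8,-5)
river: ρ → (-5,12,8)
river: ρ → (8,4,-9)
river: ρ → (-9,14,3)
river: ρ → (3,16,-4)
river: ρ → (-4,16,3)
river: ρ → (3,14,-9)
river: ρ → (-9,4,8)
river: ρ → (8,12,-5)
river: ρ → (-5,8,12)
ρ-cycle length = 12 (tail of 0 descent steps not counted)

12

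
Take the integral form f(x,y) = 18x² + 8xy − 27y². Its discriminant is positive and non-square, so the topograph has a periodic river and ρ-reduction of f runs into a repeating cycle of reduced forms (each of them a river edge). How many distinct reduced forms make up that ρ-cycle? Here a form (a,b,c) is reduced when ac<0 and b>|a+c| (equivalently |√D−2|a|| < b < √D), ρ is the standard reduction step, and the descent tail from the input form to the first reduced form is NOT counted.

D = 2008, ⌊√D⌋ = 44
descent: ρ → (-27,-8,18)
descent: ρ → (18,44,-1)  [lands on river]
river: ρ → (-1,44,18)
river: ρ → (18,28,-17)
river: ρ → (-17,40,6)
river: ρ → (6,44,-3)
river: ρ → (-3,40,34)
river: ρ → (34,28,-9)
river: ρ → (-9,44,2)
river: ρ → (2,44,-9)
river: ρ → (-9,28,34)
river: ρ → (34,40,-3)
river: ρ → (-3,44,6)
river: ρ → (6,40,-17)
river: ρ → (-17,28,18)
ρ-cycle length = 14 (tail of 2 descent steps not counted)

14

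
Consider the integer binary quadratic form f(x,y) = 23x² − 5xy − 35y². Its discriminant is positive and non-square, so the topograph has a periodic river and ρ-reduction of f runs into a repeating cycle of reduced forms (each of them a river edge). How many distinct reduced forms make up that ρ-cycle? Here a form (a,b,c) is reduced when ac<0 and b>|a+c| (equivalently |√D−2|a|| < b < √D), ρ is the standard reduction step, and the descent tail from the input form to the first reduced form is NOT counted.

D = 3245, ⌊√D⌋ = 56
descent: ρ → (-35,5,23)
descent: ρ → (23,41,-17)  [lands on river]
river: ρ → (-17,27,37)
river: ρ → (37,47,-7)
river: ρ → (-7,51,23)
ρ-cycle length = 4 (tail of 2 descent steps not counted)

4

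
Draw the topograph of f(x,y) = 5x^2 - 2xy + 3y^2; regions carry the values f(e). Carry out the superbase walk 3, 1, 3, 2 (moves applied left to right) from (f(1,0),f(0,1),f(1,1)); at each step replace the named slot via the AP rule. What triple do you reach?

start (5,3,6) = (f(1,0),f(0,1),f(1,1))
replace slot 3: 2·(5+3) − 6 = 10 → (5,3,10)
replace slot 1: 2·(3+10) − 5 = 21 → (21,3,10)
replace slot 3: 2·(21+3) − 10 = 38 → (21,3,38)
replace slot 2: 2·(21+38) − 3 = 115 → (21,115,38)

21,115,38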